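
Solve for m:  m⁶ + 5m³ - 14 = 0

m = -1.9129 or m = 1.2599

Let u = m³. The equation becomes u² + 5u - 14 = 0.
Factor: (u + 7)(u - 2) = 0, so u = -7 or u = 2.
m³ = -7 gives m = -∛(7) ≈ -1.9129.
m³ = 2 gives m = ∛(2) ≈ 1.2599.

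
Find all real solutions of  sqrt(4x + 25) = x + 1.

x = 6

Square both sides: 4x + 25 = (x + 1)^2.
Expand and rearrange: x^2 - 2x - 24 = 0.
Solving gives x = 6 or x = -4.
Check each candidate in the original equation:
  x = 6: sqrt(49) = 7, while x + 1 = 7 — valid.
  x = -4: sqrt(9) = 3, while x + 1 = -3 — extraneous.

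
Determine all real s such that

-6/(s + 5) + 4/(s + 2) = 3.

s = -6.5465 or s = -1.1202

Multiply both sides by (s + 5)(s + 2):
-6(s + 2) + 4(s + 5) = 3(s + 5)(s + 2).
Expand and collect terms: 3s² + 23s + 22 = 0.
By the quadratic formula, s = (-23 ± √265) / 6, so s ≈ -1.1202 or s ≈ -6.5465.
Neither value makes a denominator zero (s ≠ -5, s ≠ -2), so both are valid.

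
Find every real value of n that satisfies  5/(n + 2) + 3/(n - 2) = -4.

n = -3.4495 or n = 1.4495

Multiply both sides by (n + 2)(n - 2):
5(n - 2) + 3(n + 2) = -4(n + 2)(n - 2).
Expand and collect terms: -4n² - 8n + 20 = 0.
By the quadratic formula, n = (8 ± √384) / -8, so n ≈ -3.4495 or n ≈ 1.4495.
Neither value makes a denominator zero (n ≠ -2, n ≠ 2), so both are valid.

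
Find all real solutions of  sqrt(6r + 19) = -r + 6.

Square both sides: 6r + 19 = (-r + 6)^2.
Expand and rearrange: r^2 - 18r + 17 = 0.
Solving gives r = 17 or r = 1.
Check each candidate in the original equation:
  r = 17: sqrt(121) = 11, while -r + 6 = -11 — extraneous.
  r = 1: sqrt(25) = 5, while -r + 6 = 5 — valid.

r = 1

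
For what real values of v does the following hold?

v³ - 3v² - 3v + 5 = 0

Possible rational roots are divisors of 5. Testing v = 1 gives 0, so (v - 1) is a factor.
Divide: v³ - 3v² - 3v + 5 = (v - 1)(v² - 2v - 5).
Apply the quadratic formula to v² - 2v - 5 = 0: v = (2 ± √24)/2, i.e. v ≈ 3.4495 or v ≈ -1.4495.

v = -1.4495 or v = 1 or v = 3.4495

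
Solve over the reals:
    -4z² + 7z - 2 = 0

Discriminant: (7)² − 4·(-4)·(-2) = 17.
Quadratic formula: z = (-7 ± √17) / (-8).
So z = 7/8 - √(17)/8 ≈ 0.3596 or z = √(17)/8 + 7/8 ≈ 1.3904.

z = 0.3596 or z = 1.3904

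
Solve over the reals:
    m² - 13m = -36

m = 4 or m = 9

Bring every term to one side: m² - 13m + 36 = 0.
Factor: (m - 9)(m - 4) = 0.
So m = 9 or m = 4.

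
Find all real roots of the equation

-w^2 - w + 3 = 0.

Discriminant: (-1)^2 - 4*(-1)*3 = 13.
Quadratic formula: w = (1 +/- sqrt(13)) / (-2).
So w = -sqrt(13)/2 - 1/2 ~= -2.3028 or w = -1/2 + sqrt(13)/2 ~= 1.3028.

w = -2.3028 or w = 1.3028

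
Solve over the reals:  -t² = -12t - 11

Rearrange to standard form: -t² + 12t + 11 = 0.
Discriminant: (12)² − 4·(-1)·11 = 188.
Quadratic formula: t = (-12 ± √188) / (-2).
So t = 6 - √(47) ≈ -0.8557 or t = 6 + √(47) ≈ 12.8557.

t = -0.8557 or t = 12.8557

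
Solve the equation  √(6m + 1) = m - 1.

Square both sides: 6m + 1 = (m - 1)².
Expand and rearrange: m² - 8m = 0.
Solving gives m = 8 or m = 0.
Check each candidate in the original equation:
  m = 8: √(49) = 7, while m - 1 = 7 — valid.
  m = 0: √(1) = 1, while m - 1 = -1 — extraneous.

m = 8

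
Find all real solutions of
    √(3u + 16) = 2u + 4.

u = 0

Square both sides: 3u + 16 = (2u + 4)².
Expand and rearrange: 4u² + 13u = 0.
Solving gives u = 0 or u = -3.25.
Check each candidate in the original equation:
  u = 0: √(16) = 4, while 2u + 4 = 4 — valid.
  u = -3.25: √(6.25) = 2.5, while 2u + 4 = -2.5 — extraneous.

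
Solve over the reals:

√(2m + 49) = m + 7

Square both sides: 2m + 49 = (m + 7)².
Expand and rearrange: m² + 12m = 0.
Solving gives m = 0 or m = -12.
Check each candidate in the original equation:
  m = 0: √(49) = 7, while m + 7 = 7 — valid.
  m = -12: √(25) = 5, while m + 7 = -5 — extraneous.

m = 0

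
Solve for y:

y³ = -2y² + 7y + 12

Rearrange: y³ + 2y² - 7y - 12 = 0.
Possible rational roots are divisors of -12. Testing y = -3 gives 0, so (y + 3) is a factor.
Divide: y³ + 2y² - 7y - 12 = (y + 3)(y² - y - 4).
Apply the quadratic formula to y² - y - 4 = 0: y = (1 ± √17)/2, i.e. y ≈ 2.5616 or y ≈ -1.5616.

y = -3 or y = -1.5616 or y = 2.5616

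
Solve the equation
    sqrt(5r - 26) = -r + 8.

Square both sides: 5r - 26 = (-r + 8)^2.
Expand and rearrange: r^2 - 21r + 90 = 0.
Solving gives r = 15 or r = 6.
Check each candidate in the original equation:
  r = 15: sqrt(49) = 7, while -r + 8 = -7 — extraneous.
  r = 6: sqrt(4) = 2, while -r + 8 = 2 — valid.

r = 6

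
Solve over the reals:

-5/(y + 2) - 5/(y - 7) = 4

Multiply both sides by (y + 2)(y - 7):
-5(y - 7) - 5(y + 2) = 4(y + 2)(y - 7).
Expand and collect terms: 4y² - 10y - 81 = 0.
By the quadratic formula, y = (10 ± √1396) / 8, so y ≈ 5.9204 or y ≈ -3.4204.
Neither value makes a denominator zero (y ≠ -2, y ≠ 7), so both are valid.

y = -3.4204 or y = 5.9204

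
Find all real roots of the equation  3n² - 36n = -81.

Bring every term to one side: 3n² - 36n + 81 = 0.
Factor: 3(n - 9)(n - 3) = 0.
So n = 9 or n = 3.

n = 3 or n = 9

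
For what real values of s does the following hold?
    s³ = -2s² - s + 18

s = 2

Rearrange: s³ + 2s² + s - 18 = 0.
Possible rational roots are divisors of -18. Testing s = 2 gives 0, so (s - 2) is a factor.
Divide: s³ + 2s² + s - 18 = (s - 2)(s² + 4s + 9).
The quadratic s² + 4s + 9 has discriminant -20 < 0, so no further real roots.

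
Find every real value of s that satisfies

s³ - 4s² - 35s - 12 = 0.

Possible rational roots are divisors of -12. Testing s = -4 gives 0, so (s + 4) is a factor.
Divide: s³ - 4s² - 35s - 12 = (s + 4)(s² - 8s - 3).
Apply the quadratic formula to s² - 8s - 3 = 0: s = (8 ± √76)/2, i.e. s ≈ 8.3589 or s ≈ -0.3589.

s = -4 or s = -0.3589 or s = 8.3589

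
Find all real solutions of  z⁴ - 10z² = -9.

Let u = z². The equation becomes u² - 10u + 9 = 0.
Factor: (u - 1)(u - 9) = 0, so u = 1 or u = 9.
z² = 1 gives z = ±1.
z² = 9 gives z = ±3.

z = -3 or z = -1 or z = 1 or z = 3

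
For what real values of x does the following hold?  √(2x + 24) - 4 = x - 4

Isolate the radical: √(2x + 24) = x.
Square both sides: 2x + 24 = (x)².
Expand and rearrange: x² - 2x - 24 = 0.
Solving gives x = 6 or x = -4.
Check each candidate in the original equation:
  x = 6: √(36) = 6, while x = 6 — valid.
  x = -4: √(16) = 4, while x = -4 — extraneous.

x = 6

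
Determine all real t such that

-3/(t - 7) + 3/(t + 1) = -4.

t = -1.6904 or t = 7.6904

Multiply both sides by (t - 7)(t + 1):
-3(t + 1) + 3(t - 7) = -4(t - 7)(t + 1).
Expand and collect terms: -4t² + 24t + 52 = 0.
By the quadratic formula, t = (-24 ± √1408) / -8, so t ≈ -1.6904 or t ≈ 7.6904.
Neither value makes a denominator zero (t ≠ 7, t ≠ -1), so both are valid.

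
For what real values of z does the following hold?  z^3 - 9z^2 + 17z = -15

Rearrange: z^3 - 9z^2 + 17z + 15 = 0.
Possible rational roots are divisors of 15. Testing z = 5 gives 0, so (z - 5) is a factor.
Divide: z^3 - 9z^2 + 17z + 15 = (z - 5)(z^2 - 4z - 3).
Apply the quadratic formula to z^2 - 4z - 3 = 0: z = (4 +/- sqrt(28))/2, i.e. z ~= 4.6458 or z ~= -0.6458.

z = -0.6458 or z = 4.6458 or z = 5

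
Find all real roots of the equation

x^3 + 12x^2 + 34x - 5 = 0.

Possible rational roots are divisors of -5. Testing x = -5 gives 0, so (x + 5) is a factor.
Divide: x^3 + 12x^2 + 34x - 5 = (x + 5)(x^2 + 7x - 1).
Apply the quadratic formula to x^2 + 7x - 1 = 0: x = (-7 +/- sqrt(53))/2, i.e. x ~= 0.1401 or x ~= -7.1401.

x = -7.1401 or x = -5 or x = 0.1401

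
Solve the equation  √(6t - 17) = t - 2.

Square both sides: 6t - 17 = (t - 2)².
Expand and rearrange: t² - 10t + 21 = 0.
Solving gives t = 7 or t = 3.
Check each candidate in the original equation:
  t = 7: √(25) = 5, while t - 2 = 5 — valid.
  t = 3: √(1) = 1, while t - 2 = 1 — valid.

t = 3 or t = 7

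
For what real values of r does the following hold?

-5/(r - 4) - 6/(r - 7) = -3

Multiply both sides by (r - 4)(r - 7):
-5(r - 7) - 6(r - 4) = -3(r - 4)(r - 7).
Expand and collect terms: -3r² + 44r - 143 = 0.
By the quadratic formula, r = (-44 ± √220) / -6, so r ≈ 4.8613 or r ≈ 9.8054.
Neither value makes a denominator zero (r ≠ 4, r ≠ 7), so both are valid.

r = 4.8613 or r = 9.8054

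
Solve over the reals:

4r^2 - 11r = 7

Rearrange to standard form: 4r^2 - 11r - 7 = 0.
Discriminant: (-11)^2 - 4*4*(-7) = 233.
Quadratic formula: r = (11 +/- sqrt(233)) / 8.
So r = 11/8 + sqrt(233)/8 ~= 3.283 or r = 11/8 - sqrt(233)/8 ~= -0.533.

r = -0.533 or r = 3.283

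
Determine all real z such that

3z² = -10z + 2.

Rearrange to standard form: 3z² + 10z - 2 = 0.
Discriminant: (10)² − 4·3·(-2) = 124.
Quadratic formula: z = (-10 ± √124) / 6.
So z = -5/3 + √(31)/3 ≈ 0.1893 or z = -√(31)/3 - 5/3 ≈ -3.5226.

z = -3.5226 or z = 0.1893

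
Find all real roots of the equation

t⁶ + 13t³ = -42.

t = -1.9129 or t = -1.8171

Let u = t³. The equation becomes u² + 13u + 42 = 0.
Factor: (u + 7)(u + 6) = 0, so u = -7 or u = -6.
t³ = -7 gives t = -∛(7) ≈ -1.9129.
t³ = -6 gives t = -∛(6) ≈ -1.8171.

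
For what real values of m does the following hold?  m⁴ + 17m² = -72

Let u = m². The equation becomes u² + 17u + 72 = 0.
Factor: (u + 8)(u + 9) = 0, so u = -8 or u = -9.
m² = -8 < 0 has no real solution.
m² = -9 < 0 has no real solution.

No real solutions.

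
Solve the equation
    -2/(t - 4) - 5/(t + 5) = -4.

Multiply both sides by (t - 4)(t + 5):
-2(t + 5) - 5(t - 4) = -4(t - 4)(t + 5).
Expand and collect terms: -4t² + 3t + 70 = 0.
By the quadratic formula, t = (-3 ± √1129) / -8, so t ≈ -3.8251 or t ≈ 4.5751.
Neither value makes a denominator zero (t ≠ 4, t ≠ -5), so both are valid.

t = -3.8251 or t = 4.5751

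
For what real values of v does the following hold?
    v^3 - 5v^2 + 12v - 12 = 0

Possible rational roots are divisors of -12. Testing v = 2 gives 0, so (v - 2) is a factor.
Divide: v^3 - 5v^2 + 12v - 12 = (v - 2)(v^2 - 3v + 6).
The quadratic v^2 - 3v + 6 has discriminant -15 < 0, so no further real roots.

v = 2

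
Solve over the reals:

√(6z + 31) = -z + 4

Square both sides: 6z + 31 = (-z + 4)².
Expand and rearrange: z² - 14z - 15 = 0.
Solving gives z = 15 or z = -1.
Check each candidate in the original equation:
  z = 15: √(121) = 11, while -z + 4 = -11 — extraneous.
  z = -1: √(25) = 5, while -z + 4 = 5 — valid.

z = -1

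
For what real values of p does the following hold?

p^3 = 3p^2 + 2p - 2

Rearrange: p^3 - 3p^2 - 2p + 2 = 0.
Possible rational roots are divisors of 2. Testing p = -1 gives 0, so (p + 1) is a factor.
Divide: p^3 - 3p^2 - 2p + 2 = (p + 1)(p^2 - 4p + 2).
Apply the quadratic formula to p^2 - 4p + 2 = 0: p = (4 +/- sqrt(8))/2, i.e. p ~= 3.4142 or p ~= 0.5858.

p = -1 or p = 0.5858 or p = 3.4142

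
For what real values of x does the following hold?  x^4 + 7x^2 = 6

x = -0.8786 or x = 0.8786

Let u = x^2. The equation becomes u^2 + 7u - 6 = 0.
By the quadratic formula, u = -7/2 + sqrt(73)/2 or u = -sqrt(73)/2 - 7/2.
x^2 = -7/2 + sqrt(73)/2 gives x = +/-sqrt(-7/2 + sqrt(73)/2) ~= +/-0.8786.
x^2 = -sqrt(73)/2 - 7/2 < 0 has no real solution.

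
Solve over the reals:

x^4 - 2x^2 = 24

Let u = x^2. The equation becomes u^2 - 2u - 24 = 0.
Factor: (u + 4)(u - 6) = 0, so u = -4 or u = 6.
x^2 = -4 < 0 has no real solution.
x^2 = 6 gives x = +/-sqrt(6) ~= +/-2.4495.

x = -2.4495 or x = 2.4495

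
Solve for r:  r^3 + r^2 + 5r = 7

r = 1

Rearrange: r^3 + r^2 + 5r - 7 = 0.
Possible rational roots are divisors of -7. Testing r = 1 gives 0, so (r - 1) is a factor.
Divide: r^3 + r^2 + 5r - 7 = (r - 1)(r^2 + 2r + 7).
The quadratic r^2 + 2r + 7 has discriminant -24 < 0, so no further real roots.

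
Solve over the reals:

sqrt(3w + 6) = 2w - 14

Square both sides: 3w + 6 = (2w - 14)^2.
Expand and rearrange: 4w^2 - 59w + 190 = 0.
Solving gives w = 10 or w = 4.75.
Check each candidate in the original equation:
  w = 10: sqrt(36) = 6, while 2w - 14 = 6 — valid.
  w = 4.75: sqrt(20.25) = 4.5, while 2w - 14 = -4.5 — extraneous.

w = 10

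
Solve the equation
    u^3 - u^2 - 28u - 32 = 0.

Possible rational roots are divisors of -32. Testing u = -4 gives 0, so (u + 4) is a factor.
Divide: u^3 - u^2 - 28u - 32 = (u + 4)(u^2 - 5u - 8).
Apply the quadratic formula to u^2 - 5u - 8 = 0: u = (5 +/- sqrt(57))/2, i.e. u ~= 6.2749 or u ~= -1.2749.

u = -4 or u = -1.2749 or u = 6.2749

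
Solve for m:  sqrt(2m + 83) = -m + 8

Square both sides: 2m + 83 = (-m + 8)^2.
Expand and rearrange: m^2 - 18m - 19 = 0.
Solving gives m = 19 or m = -1.
Check each candidate in the original equation:
  m = 19: sqrt(121) = 11, while -m + 8 = -11 — extraneous.
  m = -1: sqrt(81) = 9, while -m + 8 = 9 — valid.

m = -1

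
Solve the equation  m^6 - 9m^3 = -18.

m = 1.4422 or m = 1.8171

Let u = m^3. The equation becomes u^2 - 9u + 18 = 0.
Factor: (u - 3)(u - 6) = 0, so u = 3 or u = 6.
m^3 = 3 gives m = (3)^(1/3) ~= 1.4422.
m^3 = 6 gives m = (6)^(1/3) ~= 1.8171.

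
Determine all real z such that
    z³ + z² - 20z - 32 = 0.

Possible rational roots are divisors of -32. Testing z = -4 gives 0, so (z + 4) is a factor.
Divide: z³ + z² - 20z - 32 = (z + 4)(z² - 3z - 8).
Apply the quadratic formula to z² - 3z - 8 = 0: z = (3 ± √41)/2, i.e. z ≈ 4.7016 or z ≈ -1.7016.

z = -4 or z = -1.7016 or z = 4.7016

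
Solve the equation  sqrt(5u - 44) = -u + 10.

Square both sides: 5u - 44 = (-u + 10)^2.
Expand and rearrange: u^2 - 25u + 144 = 0.
Solving gives u = 16 or u = 9.
Check each candidate in the original equation:
  u = 16: sqrt(36) = 6, while -u + 10 = -6 — extraneous.
  u = 9: sqrt(1) = 1, while -u + 10 = 1 — valid.

u = 9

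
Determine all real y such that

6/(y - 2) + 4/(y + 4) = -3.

Multiply both sides by (y - 2)(y + 4):
6(y + 4) + 4(y - 2) = -3(y - 2)(y + 4).
Expand and collect terms: -3y^2 - 16y + 8 = 0.
By the quadratic formula, y = (16 +/- sqrt(352)) / -6, so y ~= -5.7936 or y ~= 0.4603.
Neither value makes a denominator zero (y != 2, y != -4), so both are valid.

y = -5.7936 or y = 0.4603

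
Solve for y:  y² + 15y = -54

Bring every term to one side: y² + 15y + 54 = 0.
Factor: (y + 9)(y + 6) = 0.
So y = -9 or y = -6.

y = -9 or y = -6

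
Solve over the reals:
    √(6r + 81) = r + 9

Square both sides: 6r + 81 = (r + 9)².
Expand and rearrange: r² + 12r = 0.
Solving gives r = 0 or r = -12.
Check each candidate in the original equation:
  r = 0: √(81) = 9, while r + 9 = 9 — valid.
  r = -12: √(9) = 3, while r + 9 = -3 — extraneous.

r = 0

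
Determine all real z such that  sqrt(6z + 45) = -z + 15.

Square both sides: 6z + 45 = (-z + 15)^2.
Expand and rearrange: z^2 - 36z + 180 = 0.
Solving gives z = 30 or z = 6.
Check each candidate in the original equation:
  z = 30: sqrt(225) = 15, while -z + 15 = -15 — extraneous.
  z = 6: sqrt(81) = 9, while -z + 15 = 9 — valid.

z = 6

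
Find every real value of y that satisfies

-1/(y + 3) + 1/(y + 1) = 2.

Multiply both sides by (y + 3)(y + 1):
-(y + 1) + (y + 3) = 2(y + 3)(y + 1).
Expand and collect terms: 2y² + 8y + 4 = 0.
By the quadratic formula, y = (-8 ± √32) / 4, so y ≈ -0.5858 or y ≈ -3.4142.
Neither value makes a denominator zero (y ≠ -3, y ≠ -1), so both are valid.

y = -3.4142 or y = -0.5858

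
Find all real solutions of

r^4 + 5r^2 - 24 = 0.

Let u = r^2. The equation becomes u^2 + 5u - 24 = 0.
Factor: (u + 8)(u - 3) = 0, so u = -8 or u = 3.
r^2 = -8 < 0 has no real solution.
r^2 = 3 gives r = +/-sqrt(3) ~= +/-1.7321.

r = -1.7321 or r = 1.7321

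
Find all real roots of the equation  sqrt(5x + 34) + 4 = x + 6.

x = 6

Isolate the radical: sqrt(5x + 34) = x + 2.
Square both sides: 5x + 34 = (x + 2)^2.
Expand and rearrange: x^2 - x - 30 = 0.
Solving gives x = 6 or x = -5.
Check each candidate in the original equation:
  x = 6: sqrt(64) = 8, while x + 2 = 8 — valid.
  x = -5: sqrt(9) = 3, while x + 2 = -3 — extraneous.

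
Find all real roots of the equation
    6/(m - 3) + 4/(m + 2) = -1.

m = -9.6235 or m = 0.6235

Multiply both sides by (m - 3)(m + 2):
6(m + 2) + 4(m - 3) = -(m - 3)(m + 2).
Expand and collect terms: -m² - 9m + 6 = 0.
By the quadratic formula, m = (9 ± √105) / -2, so m ≈ -9.6235 or m ≈ 0.6235.
Neither value makes a denominator zero (m ≠ 3, m ≠ -2), so both are valid.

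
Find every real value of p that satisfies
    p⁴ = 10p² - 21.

p = -2.6458 or p = -1.7321 or p = 1.7321 or p = 2.6458

Let u = p². The equation becomes u² - 10u + 21 = 0.
Factor: (u - 7)(u - 3) = 0, so u = 7 or u = 3.
p² = 7 gives p = ±√(7) ≈ ±2.6458.
p² = 3 gives p = ±√(3) ≈ ±1.7321.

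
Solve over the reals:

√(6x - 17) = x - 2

x = 3 or x = 7

Square both sides: 6x - 17 = (x - 2)².
Expand and rearrange: x² - 10x + 21 = 0.
Solving gives x = 7 or x = 3.
Check each candidate in the original equation:
  x = 7: √(25) = 5, while x - 2 = 5 — valid.
  x = 3: √(1) = 1, while x - 2 = 1 — valid.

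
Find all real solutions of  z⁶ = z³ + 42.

z = -1.8171 or z = 1.9129

Let u = z³. The equation becomes u² - u - 42 = 0.
Factor: (u + 6)(u - 7) = 0, so u = -6 or u = 7.
z³ = -6 gives z = -∛(6) ≈ -1.8171.
z³ = 7 gives z = ∛(7) ≈ 1.9129.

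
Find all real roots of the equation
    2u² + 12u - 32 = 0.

Factor: 2(u - 2)(u + 8) = 0.
So u = 2 or u = -8.

u = -8 or u = 2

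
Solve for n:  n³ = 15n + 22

Rearrange: n³ - 15n - 22 = 0.
Possible rational roots are divisors of -22. Testing n = -2 gives 0, so (n + 2) is a factor.
Divide: n³ - 15n - 22 = (n + 2)(n² - 2n - 11).
Apply the quadratic formula to n² - 2n - 11 = 0: n = (2 ± √48)/2, i.e. n ≈ 4.4641 or n ≈ -2.4641.

n = -2.4641 or n = -2 or n = 4.4641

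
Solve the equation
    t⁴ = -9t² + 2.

Let u = t². The equation becomes u² + 9u - 2 = 0.
By the quadratic formula, u = -9/2 + √(89)/2 or u = -√(89)/2 - 9/2.
t² = -9/2 + √(89)/2 gives t = ±√(-9/2 + √(89)/2) ≈ ±0.4658.
t² = -√(89)/2 - 9/2 < 0 has no real solution.

t = -0.4658 or t = 0.4658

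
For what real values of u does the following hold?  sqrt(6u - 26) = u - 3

Square both sides: 6u - 26 = (u - 3)^2.
Expand and rearrange: u^2 - 12u + 35 = 0.
Solving gives u = 7 or u = 5.
Check each candidate in the original equation:
  u = 7: sqrt(16) = 4, while u - 3 = 4 — valid.
  u = 5: sqrt(4) = 2, while u - 3 = 2 — valid.

u = 5 or u = 7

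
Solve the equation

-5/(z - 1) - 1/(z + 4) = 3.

z = -4.4791 or z = -0.5209

Multiply both sides by (z - 1)(z + 4):
-5(z + 4) - (z - 1) = 3(z - 1)(z + 4).
Expand and collect terms: 3z^2 + 15z + 7 = 0.
By the quadratic formula, z = (-15 +/- sqrt(141)) / 6, so z ~= -0.5209 or z ~= -4.4791.
Neither value makes a denominator zero (z != 1, z != -4), so both are valid.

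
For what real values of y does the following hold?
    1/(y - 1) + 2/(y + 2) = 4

Multiply both sides by (y - 1)(y + 2):
(y + 2) + 2(y - 1) = 4(y - 1)(y + 2).
Expand and collect terms: 4y² + y - 8 = 0.
By the quadratic formula, y = (-1 ± √129) / 8, so y ≈ 1.2947 or y ≈ -1.5447.
Neither value makes a denominator zero (y ≠ 1, y ≠ -2), so both are valid.

y = -1.5447 or y = 1.2947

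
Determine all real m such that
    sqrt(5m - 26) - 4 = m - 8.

Isolate the radical: sqrt(5m - 26) = m - 4.
Square both sides: 5m - 26 = (m - 4)^2.
Expand and rearrange: m^2 - 13m + 42 = 0.
Solving gives m = 7 or m = 6.
Check each candidate in the original equation:
  m = 7: sqrt(9) = 3, while m - 4 = 3 — valid.
  m = 6: sqrt(4) = 2, while m - 4 = 2 — valid.

m = 6 or m = 7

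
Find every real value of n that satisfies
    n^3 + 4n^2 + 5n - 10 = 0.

n = 1

Possible rational roots are divisors of -10. Testing n = 1 gives 0, so (n - 1) is a factor.
Divide: n^3 + 4n^2 + 5n - 10 = (n - 1)(n^2 + 5n + 10).
The quadratic n^2 + 5n + 10 has discriminant -15 < 0, so no further real roots.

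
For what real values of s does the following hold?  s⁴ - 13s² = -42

Let u = s². The equation becomes u² - 13u + 42 = 0.
Factor: (u - 6)(u - 7) = 0, so u = 6 or u = 7.
s² = 6 gives s = ±√(6) ≈ ±2.4495.
s² = 7 gives s = ±√(7) ≈ ±2.6458.

s = -2.6458 or s = -2.4495 or s = 2.4495 or s = 2.6458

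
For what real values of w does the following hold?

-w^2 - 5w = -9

w = -6.4051 or w = 1.4051

Rearrange to standard form: -w^2 - 5w + 9 = 0.
Discriminant: (-5)^2 - 4*(-1)*9 = 61.
Quadratic formula: w = (5 +/- sqrt(61)) / (-2).
So w = -sqrt(61)/2 - 5/2 ~= -6.4051 or w = -5/2 + sqrt(61)/2 ~= 1.4051.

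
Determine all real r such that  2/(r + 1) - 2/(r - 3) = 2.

Multiply both sides by (r + 1)(r - 3):
2(r - 3) - 2(r + 1) = 2(r + 1)(r - 3).
Expand and collect terms: 2r² - 4r + 2 = 0.
This has the repeated root r = 1.
Neither value makes a denominator zero (r ≠ -1, r ≠ 3), so both are valid.

r = 1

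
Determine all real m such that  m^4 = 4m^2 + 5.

m = -2.2361 or m = 2.2361

Let u = m^2. The equation becomes u^2 - 4u - 5 = 0.
Factor: (u - 5)(u + 1) = 0, so u = 5 or u = -1.
m^2 = 5 gives m = +/-sqrt(5) ~= +/-2.2361.
m^2 = -1 < 0 has no real solution.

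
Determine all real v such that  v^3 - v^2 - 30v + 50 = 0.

v = -5.7417 or v = 1.7417 or v = 5

Possible rational roots are divisors of 50. Testing v = 5 gives 0, so (v - 5) is a factor.
Divide: v^3 - v^2 - 30v + 50 = (v - 5)(v^2 + 4v - 10).
Apply the quadratic formula to v^2 + 4v - 10 = 0: v = (-4 +/- sqrt(56))/2, i.e. v ~= 1.7417 or v ~= -5.7417.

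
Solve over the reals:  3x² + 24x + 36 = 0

Factor: 3(x + 6)(x + 2) = 0.
So x = -6 or x = -2.

x = -6 or x = -2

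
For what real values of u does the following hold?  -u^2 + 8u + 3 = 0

u = -0.3589 or u = 8.3589

Discriminant: (8)^2 - 4*(-1)*3 = 76.
Quadratic formula: u = (-8 +/- sqrt(76)) / (-2).
So u = 4 - sqrt(19) ~= -0.3589 or u = 4 + sqrt(19) ~= 8.3589.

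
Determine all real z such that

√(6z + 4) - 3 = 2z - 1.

z = -0.5 or z = 0

Isolate the radical: √(6z + 4) = 2z + 2.
Square both sides: 6z + 4 = (2z + 2)².
Expand and rearrange: 4z² + 2z = 0.
Solving gives z = 0 or z = -0.5.
Check each candidate in the original equation:
  z = 0: √(4) = 2, while 2z + 2 = 2 — valid.
  z = -0.5: √(1) = 1, while 2z + 2 = 1 — valid.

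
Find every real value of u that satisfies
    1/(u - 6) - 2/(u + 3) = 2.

u = -3.9522 or u = 6.4522

Multiply both sides by (u - 6)(u + 3):
(u + 3) - 2(u - 6) = 2(u - 6)(u + 3).
Expand and collect terms: 2u² - 5u - 51 = 0.
By the quadratic formula, u = (5 ± √433) / 4, so u ≈ 6.4522 or u ≈ -3.9522.
Neither value makes a denominator zero (u ≠ 6, u ≠ -3), so both are valid.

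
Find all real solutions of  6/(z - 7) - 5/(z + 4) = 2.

z = -6.0322 or z = 9.5322

Multiply both sides by (z - 7)(z + 4):
6(z + 4) - 5(z - 7) = 2(z - 7)(z + 4).
Expand and collect terms: 2z² - 7z - 115 = 0.
By the quadratic formula, z = (7 ± √969) / 4, so z ≈ 9.5322 or z ≈ -6.0322.
Neither value makes a denominator zero (z ≠ 7, z ≠ -4), so both are valid.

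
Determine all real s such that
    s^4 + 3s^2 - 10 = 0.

Let u = s^2. The equation becomes u^2 + 3u - 10 = 0.
Factor: (u - 2)(u + 5) = 0, so u = 2 or u = -5.
s^2 = 2 gives s = +/-sqrt(2) ~= +/-1.4142.
s^2 = -5 < 0 has no real solution.

s = -1.4142 or s = 1.4142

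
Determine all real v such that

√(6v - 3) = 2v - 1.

v = 0.5 or v = 2

Square both sides: 6v - 3 = (2v - 1)².
Expand and rearrange: 4v² - 10v + 4 = 0.
Solving gives v = 2 or v = 0.5.
Check each candidate in the original equation:
  v = 2: √(9) = 3, while 2v - 1 = 3 — valid.
  v = 0.5: √(0) = 0, while 2v - 1 = 0 — valid.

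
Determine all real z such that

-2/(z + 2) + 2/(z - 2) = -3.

Multiply both sides by (z + 2)(z - 2):
-2(z - 2) + 2(z + 2) = -3(z + 2)(z - 2).
Expand and collect terms: -3z^2 + 4 = 0.
By the quadratic formula, z = (0 +/- sqrt(48)) / -6, so z ~= -1.1547 or z ~= 1.1547.
Neither value makes a denominator zero (z != -2, z != 2), so both are valid.

z = -1.1547 or z = 1.1547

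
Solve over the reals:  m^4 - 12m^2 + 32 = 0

Let u = m^2. The equation becomes u^2 - 12u + 32 = 0.
Factor: (u - 8)(u - 4) = 0, so u = 8 or u = 4.
m^2 = 8 gives m = +/-2*sqrt(2) ~= +/-2.8284.
m^2 = 4 gives m = +/-2.

m = -2.8284 or m = -2 or m = 2 or m = 2.8284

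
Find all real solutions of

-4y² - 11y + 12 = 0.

y = -3.5865 or y = 0.8365

Discriminant: (-11)² − 4·(-4)·12 = 313.
Quadratic formula: y = (11 ± √313) / (-8).
So y = -√(313)/8 - 11/8 ≈ -3.5865 or y = -11/8 + √(313)/8 ≈ 0.8365.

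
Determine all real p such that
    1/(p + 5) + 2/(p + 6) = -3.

Multiply both sides by (p + 5)(p + 6):
(p + 6) + 2(p + 5) = -3(p + 5)(p + 6).
Expand and collect terms: -3p^2 - 36p - 106 = 0.
By the quadratic formula, p = (36 +/- sqrt(24)) / -6, so p ~= -6.8165 or p ~= -5.1835.
Neither value makes a denominator zero (p != -5, p != -6), so both are valid.

p = -6.8165 or p = -5.1835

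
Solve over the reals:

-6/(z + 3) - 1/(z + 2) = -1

Multiply both sides by (z + 3)(z + 2):
-6(z + 2) - (z + 3) = -(z + 3)(z + 2).
Expand and collect terms: -z² + 2z + 9 = 0.
By the quadratic formula, z = (-2 ± √40) / -2, so z ≈ -2.1623 or z ≈ 4.1623.
Neither value makes a denominator zero (z ≠ -3, z ≠ -2), so both are valid.

z = -2.1623 or z = 4.1623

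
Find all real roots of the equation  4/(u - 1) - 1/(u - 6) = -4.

Multiply both sides by (u - 1)(u - 6):
4(u - 6) - (u - 1) = -4(u - 1)(u - 6).
Expand and collect terms: -4u^2 + 25u - 1 = 0.
By the quadratic formula, u = (-25 +/- sqrt(609)) / -8, so u ~= 0.0403 or u ~= 6.2097.
Neither value makes a denominator zero (u != 1, u != 6), so both are valid.

u = 0.0403 or u = 6.2097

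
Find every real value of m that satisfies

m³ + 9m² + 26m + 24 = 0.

Possible rational roots are divisors of 24. Testing m = -4 gives 0, so (m + 4) is a factor.
Divide: m³ + 9m² + 26m + 24 = (m + 4)(m² + 5m + 6).
Factor the quadratic: m = -2 or m = -3.

m = -4 or m = -3 or m = -2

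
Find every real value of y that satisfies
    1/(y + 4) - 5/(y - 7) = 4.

Multiply both sides by (y + 4)(y - 7):
(y - 7) - 5(y + 4) = 4(y + 4)(y - 7).
Expand and collect terms: 4y^2 - 8y - 85 = 0.
By the quadratic formula, y = (8 +/- sqrt(1424)) / 8, so y ~= 5.717 or y ~= -3.717.
Neither value makes a denominator zero (y != -4, y != 7), so both are valid.

y = -3.717 or y = 5.717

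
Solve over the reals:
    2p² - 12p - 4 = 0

Discriminant: (-12)² − 4·2·(-4) = 176.
Quadratic formula: p = (12 ± √176) / 4.
So p = 3 + √(11) ≈ 6.3166 or p = 3 - √(11) ≈ -0.3166.

p = -0.3166 or p = 6.3166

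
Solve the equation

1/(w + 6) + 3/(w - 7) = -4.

Multiply both sides by (w + 6)(w - 7):
(w - 7) + 3(w + 6) = -4(w + 6)(w - 7).
Expand and collect terms: -4w^2 + 157 = 0.
By the quadratic formula, w = (0 +/- sqrt(2512)) / -8, so w ~= -6.265 or w ~= 6.265.
Neither value makes a denominator zero (w != -6, w != 7), so both are valid.

w = -6.265 or w = 6.265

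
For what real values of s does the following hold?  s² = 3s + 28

s = -4 or s = 7

Bring every term to one side: s² - 3s - 28 = 0.
Factor: (s + 4)(s - 7) = 0.
So s = -4 or s = 7.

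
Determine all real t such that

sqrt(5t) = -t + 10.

t = 5

Square both sides: 5t = (-t + 10)^2.
Expand and rearrange: t^2 - 25t + 100 = 0.
Solving gives t = 20 or t = 5.
Check each candidate in the original equation:
  t = 20: sqrt(100) = 10, while -t + 10 = -10 — extraneous.
  t = 5: sqrt(25) = 5, while -t + 10 = 5 — valid.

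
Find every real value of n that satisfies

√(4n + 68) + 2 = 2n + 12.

n = -1

Isolate the radical: √(4n + 68) = 2n + 10.
Square both sides: 4n + 68 = (2n + 10)².
Expand and rearrange: 4n² + 36n + 32 = 0.
Solving gives n = -1 or n = -8.
Check each candidate in the original equation:
  n = -1: √(64) = 8, while 2n + 10 = 8 — valid.
  n = -8: √(36) = 6, while 2n + 10 = -6 — extraneous.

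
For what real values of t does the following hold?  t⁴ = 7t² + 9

t = -2.8478 or t = 2.8478

Let u = t². The equation becomes u² - 7u - 9 = 0.
By the quadratic formula, u = 7/2 + √(85)/2 or u = 7/2 - √(85)/2.
t² = 7/2 + √(85)/2 gives t = ±√(7/2 + √(85)/2) ≈ ±2.8478.
t² = 7/2 - √(85)/2 < 0 has no real solution.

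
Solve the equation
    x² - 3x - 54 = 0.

Factor: (x - 9)(x + 6) = 0.
So x = 9 or x = -6.

x = -6 or x = 9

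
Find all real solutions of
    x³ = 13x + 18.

x = -2.1623 or x = -2 or x = 4.1623

Rearrange: x³ - 13x - 18 = 0.
Possible rational roots are divisors of -18. Testing x = -2 gives 0, so (x + 2) is a factor.
Divide: x³ - 13x - 18 = (x + 2)(x² - 2x - 9).
Apply the quadratic formula to x² - 2x - 9 = 0: x = (2 ± √40)/2, i.e. x ≈ 4.1623 or x ≈ -2.1623.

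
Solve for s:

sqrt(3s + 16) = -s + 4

Square both sides: 3s + 16 = (-s + 4)^2.
Expand and rearrange: s^2 - 11s = 0.
Solving gives s = 11 or s = 0.
Check each candidate in the original equation:
  s = 11: sqrt(49) = 7, while -s + 4 = -7 — extraneous.
  s = 0: sqrt(16) = 4, while -s + 4 = 4 — valid.

s = 0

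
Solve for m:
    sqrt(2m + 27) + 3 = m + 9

Isolate the radical: sqrt(2m + 27) = m + 6.
Square both sides: 2m + 27 = (m + 6)^2.
Expand and rearrange: m^2 + 10m + 9 = 0.
Solving gives m = -1 or m = -9.
Check each candidate in the original equation:
  m = -1: sqrt(25) = 5, while m + 6 = 5 — valid.
  m = -9: sqrt(9) = 3, while m + 6 = -3 — extraneous.

m = -1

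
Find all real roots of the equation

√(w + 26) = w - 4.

Square both sides: w + 26 = (w - 4)².
Expand and rearrange: w² - 9w - 10 = 0.
Solving gives w = 10 or w = -1.
Check each candidate in the original equation:
  w = 10: √(36) = 6, while w - 4 = 6 — valid.
  w = -1: √(25) = 5, while w - 4 = -5 — extraneous.

w = 10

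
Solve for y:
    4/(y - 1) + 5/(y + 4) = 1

Multiply both sides by (y - 1)(y + 4):
4(y + 4) + 5(y - 1) = (y - 1)(y + 4).
Expand and collect terms: y² - 6y - 15 = 0.
By the quadratic formula, y = (6 ± √96) / 2, so y ≈ 7.899 or y ≈ -1.899.
Neither value makes a denominator zero (y ≠ 1, y ≠ -4), so both are valid.

y = -1.899 or y = 7.899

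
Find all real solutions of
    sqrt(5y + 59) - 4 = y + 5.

Isolate the radical: sqrt(5y + 59) = y + 9.
Square both sides: 5y + 59 = (y + 9)^2.
Expand and rearrange: y^2 + 13y + 22 = 0.
Solving gives y = -2 or y = -11.
Check each candidate in the original equation:
  y = -2: sqrt(49) = 7, while y + 9 = 7 — valid.
  y = -11: sqrt(4) = 2, while y + 9 = -2 — extraneous.

y = -2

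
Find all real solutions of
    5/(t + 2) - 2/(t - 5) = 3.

Multiply both sides by (t + 2)(t - 5):
5(t - 5) - 2(t + 2) = 3(t + 2)(t - 5).
Expand and collect terms: 3t² - 12t - 1 = 0.
By the quadratic formula, t = (12 ± √156) / 6, so t ≈ 4.0817 or t ≈ -0.0817.
Neither value makes a denominator zero (t ≠ -2, t ≠ 5), so both are valid.

t = -0.0817 or t = 4.0817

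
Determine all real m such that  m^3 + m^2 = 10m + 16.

m = -2.3723 or m = -2 or m = 3.3723

Rearrange: m^3 + m^2 - 10m - 16 = 0.
Possible rational roots are divisors of -16. Testing m = -2 gives 0, so (m + 2) is a factor.
Divide: m^3 + m^2 - 10m - 16 = (m + 2)(m^2 - m - 8).
Apply the quadratic formula to m^2 - m - 8 = 0: m = (1 +/- sqrt(33))/2, i.e. m ~= 3.3723 or m ~= -2.3723.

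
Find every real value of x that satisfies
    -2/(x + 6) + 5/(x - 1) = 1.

x = -7.245 or x = 5.245

Multiply both sides by (x + 6)(x - 1):
-2(x - 1) + 5(x + 6) = (x + 6)(x - 1).
Expand and collect terms: x^2 + 2x - 38 = 0.
By the quadratic formula, x = (-2 +/- sqrt(156)) / 2, so x ~= 5.245 or x ~= -7.245.
Neither value makes a denominator zero (x != -6, x != 1), so both are valid.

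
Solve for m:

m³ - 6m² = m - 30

Rearrange: m³ - 6m² - m + 30 = 0.
Possible rational roots are divisors of 30. Testing m = 3 gives 0, so (m - 3) is a factor.
Divide: m³ - 6m² - m + 30 = (m - 3)(m² - 3m - 10).
Factor the quadratic: m = 5 or m = -2.

m = -2 or m = 3 or m = 5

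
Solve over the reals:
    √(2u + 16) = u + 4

Square both sides: 2u + 16 = (u + 4)².
Expand and rearrange: u² + 6u = 0.
Solving gives u = 0 or u = -6.
Check each candidate in the original equation:
  u = 0: √(16) = 4, while u + 4 = 4 — valid.
  u = -6: √(4) = 2, while u + 4 = -2 — extraneous.

u = 0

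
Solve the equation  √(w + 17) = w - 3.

Square both sides: w + 17 = (w - 3)².
Expand and rearrange: w² - 7w - 8 = 0.
Solving gives w = 8 or w = -1.
Check each candidate in the original equation:
  w = 8: √(25) = 5, while w - 3 = 5 — valid.
  w = -1: √(16) = 4, while w - 3 = -4 — extraneous.

w = 8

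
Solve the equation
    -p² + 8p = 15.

Bring every term to one side: -p² + 8p - 15 = 0.
Factor: -1(p - 3)(p - 5) = 0.
So p = 3 or p = 5.

p = 3 or p = 5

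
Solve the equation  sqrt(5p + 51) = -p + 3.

Square both sides: 5p + 51 = (-p + 3)^2.
Expand and rearrange: p^2 - 11p - 42 = 0.
Solving gives p = 14 or p = -3.
Check each candidate in the original equation:
  p = 14: sqrt(121) = 11, while -p + 3 = -11 — extraneous.
  p = -3: sqrt(36) = 6, while -p + 3 = 6 — valid.

p = -3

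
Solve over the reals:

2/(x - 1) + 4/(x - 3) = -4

x = 0.2192 or x = 2.2808

Multiply both sides by (x - 1)(x - 3):
2(x - 3) + 4(x - 1) = -4(x - 1)(x - 3).
Expand and collect terms: -4x² + 10x - 2 = 0.
By the quadratic formula, x = (-10 ± √68) / -8, so x ≈ 0.2192 or x ≈ 2.2808.
Neither value makes a denominator zero (x ≠ 1, x ≠ 3), so both are valid.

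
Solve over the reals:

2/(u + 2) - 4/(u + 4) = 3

u = -5.0972 or u = -1.5695

Multiply both sides by (u + 2)(u + 4):
2(u + 4) - 4(u + 2) = 3(u + 2)(u + 4).
Expand and collect terms: 3u^2 + 20u + 24 = 0.
By the quadratic formula, u = (-20 +/- sqrt(112)) / 6, so u ~= -1.5695 or u ~= -5.0972.
Neither value makes a denominator zero (u != -2, u != -4), so both are valid.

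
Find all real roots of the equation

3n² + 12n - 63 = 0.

Factor: 3(n + 7)(n - 3) = 0.
So n = -7 or n = 3.

n = -7 or n = 3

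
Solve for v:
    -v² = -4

Bring every term to one side: -v² + 4 = 0.
Factor: -1(v + 2)(v - 2) = 0.
So v = -2 or v = 2.

v = -2 or v = 2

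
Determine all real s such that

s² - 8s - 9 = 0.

s = -1 or s = 9

Factor: (s + 1)(s - 9) = 0.
So s = -1 or s = 9.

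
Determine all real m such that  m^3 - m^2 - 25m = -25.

Rearrange: m^3 - m^2 - 25m + 25 = 0.
Possible rational roots are divisors of 25. Testing m = 5 gives 0, so (m - 5) is a factor.
Divide: m^3 - m^2 - 25m + 25 = (m - 5)(m^2 + 4m - 5).
Factor the quadratic: m = 1 or m = -5.

m = -5 or m = 1 or m = 5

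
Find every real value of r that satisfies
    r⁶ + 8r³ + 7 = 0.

Let u = r³. The equation becomes u² + 8u + 7 = 0.
Factor: (u + 1)(u + 7) = 0, so u = -1 or u = -7.
r³ = -1 gives r = -1.
r³ = -7 gives r = -∛(7) ≈ -1.9129.

r = -1.9129 or r = -1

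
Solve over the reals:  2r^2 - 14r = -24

Bring every term to one side: 2r^2 - 14r + 24 = 0.
Factor: 2(r - 4)(r - 3) = 0.
So r = 4 or r = 3.

r = 3 or r = 4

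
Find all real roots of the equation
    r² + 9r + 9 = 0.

r = -7.8541 or r = -1.1459

Discriminant: (9)² − 4·1·9 = 45.
Quadratic formula: r = (-9 ± √45) / 2.
So r = -9/2 + 3·√(5)/2 ≈ -1.1459 or r = -9/2 - 3·√(5)/2 ≈ -7.8541.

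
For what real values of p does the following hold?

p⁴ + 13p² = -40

No real solutions.

Let u = p². The equation becomes u² + 13u + 40 = 0.
Factor: (u + 5)(u + 8) = 0, so u = -5 or u = -8.
p² = -5 < 0 has no real solution.
p² = -8 < 0 has no real solution.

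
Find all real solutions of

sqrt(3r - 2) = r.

r = 1 or r = 2

Square both sides: 3r - 2 = (r)^2.
Expand and rearrange: r^2 - 3r + 2 = 0.
Solving gives r = 2 or r = 1.
Check each candidate in the original equation:
  r = 2: sqrt(4) = 2, while r = 2 — valid.
  r = 1: sqrt(1) = 1, while r = 1 — valid.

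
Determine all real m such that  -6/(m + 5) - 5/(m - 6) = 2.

m = -8.6189 or m = 4.1189

Multiply both sides by (m + 5)(m - 6):
-6(m - 6) - 5(m + 5) = 2(m + 5)(m - 6).
Expand and collect terms: 2m² + 9m - 71 = 0.
By the quadratic formula, m = (-9 ± √649) / 4, so m ≈ 4.1189 or m ≈ -8.6189.
Neither value makes a denominator zero (m ≠ -5, m ≠ 6), so both are valid.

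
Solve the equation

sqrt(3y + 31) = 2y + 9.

y = -2

Square both sides: 3y + 31 = (2y + 9)^2.
Expand and rearrange: 4y^2 + 33y + 50 = 0.
Solving gives y = -2 or y = -6.25.
Check each candidate in the original equation:
  y = -2: sqrt(25) = 5, while 2y + 9 = 5 — valid.
  y = -6.25: sqrt(12.25) = 3.5, while 2y + 9 = -3.5 — extraneous.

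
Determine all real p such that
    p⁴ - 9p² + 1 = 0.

Let u = p². The equation becomes u² - 9u + 1 = 0.
By the quadratic formula, u = √(77)/2 + 9/2 or u = 9/2 - √(77)/2.
p² = √(77)/2 + 9/2 gives p = ±√(√(77)/2 + 9/2) ≈ ±2.9812.
p² = 9/2 - √(77)/2 gives p = ±√(9/2 - √(77)/2) ≈ ±0.3354.

p = -2.9812 or p = -0.3354 or p = 0.3354 or p = 2.9812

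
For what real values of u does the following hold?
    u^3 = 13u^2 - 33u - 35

u = -0.7958 or u = 5 or u = 8.7958

Rearrange: u^3 - 13u^2 + 33u + 35 = 0.
Possible rational roots are divisors of 35. Testing u = 5 gives 0, so (u - 5) is a factor.
Divide: u^3 - 13u^2 + 33u + 35 = (u - 5)(u^2 - 8u - 7).
Apply the quadratic formula to u^2 - 8u - 7 = 0: u = (8 +/- sqrt(92))/2, i.e. u ~= 8.7958 or u ~= -0.7958.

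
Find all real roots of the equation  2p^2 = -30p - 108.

p = -9 or p = -6

Bring every term to one side: 2p^2 + 30p + 108 = 0.
Factor: 2(p + 9)(p + 6) = 0.
So p = -9 or p = -6.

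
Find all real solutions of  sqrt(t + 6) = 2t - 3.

t = 3

Square both sides: t + 6 = (2t - 3)^2.
Expand and rearrange: 4t^2 - 13t + 3 = 0.
Solving gives t = 3 or t = 0.25.
Check each candidate in the original equation:
  t = 3: sqrt(9) = 3, while 2t - 3 = 3 — valid.
  t = 0.25: sqrt(6.25) = 2.5, while 2t - 3 = -2.5 — extraneous.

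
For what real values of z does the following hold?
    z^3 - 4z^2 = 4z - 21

z = -2.1926 or z = 3 or z = 3.1926

Rearrange: z^3 - 4z^2 - 4z + 21 = 0.
Possible rational roots are divisors of 21. Testing z = 3 gives 0, so (z - 3) is a factor.
Divide: z^3 - 4z^2 - 4z + 21 = (z - 3)(z^2 - z - 7).
Apply the quadratic formula to z^2 - z - 7 = 0: z = (1 +/- sqrt(29))/2, i.e. z ~= 3.1926 or z ~= -2.1926.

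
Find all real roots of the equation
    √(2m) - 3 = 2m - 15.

Isolate the radical: √(2m) = 2m - 12.
Square both sides: 2m = (2m - 12)².
Expand and rearrange: 4m² - 50m + 144 = 0.
Solving gives m = 8 or m = 4.5.
Check each candidate in the original equation:
  m = 8: √(16) = 4, while 2m - 12 = 4 — valid.
  m = 4.5: √(9) = 3, while 2m - 12 = -3 — extraneous.

m = 8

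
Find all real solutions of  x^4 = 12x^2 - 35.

Let u = x^2. The equation becomes u^2 - 12u + 35 = 0.
Factor: (u - 5)(u - 7) = 0, so u = 5 or u = 7.
x^2 = 5 gives x = +/-sqrt(5) ~= +/-2.2361.
x^2 = 7 gives x = +/-sqrt(7) ~= +/-2.6458.

x = -2.6458 or x = -2.2361 or x = 2.2361 or x = 2.6458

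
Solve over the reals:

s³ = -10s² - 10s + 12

s = -8.6904 or s = -2 or s = 0.6904

Rearrange: s³ + 10s² + 10s - 12 = 0.
Possible rational roots are divisors of -12. Testing s = -2 gives 0, so (s + 2) is a factor.
Divide: s³ + 10s² + 10s - 12 = (s + 2)(s² + 8s - 6).
Apply the quadratic formula to s² + 8s - 6 = 0: s = (-8 ± √88)/2, i.e. s ≈ 0.6904 or s ≈ -8.6904.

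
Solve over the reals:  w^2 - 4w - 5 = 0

Factor: (w + 1)(w - 5) = 0.
So w = -1 or w = 5.

w = -1 or w = 5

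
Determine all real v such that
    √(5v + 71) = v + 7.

Square both sides: 5v + 71 = (v + 7)².
Expand and rearrange: v² + 9v - 22 = 0.
Solving gives v = 2 or v = -11.
Check each candidate in the original equation:
  v = 2: √(81) = 9, while v + 7 = 9 — valid.
  v = -11: √(16) = 4, while v + 7 = -4 — extraneous.

v = 2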